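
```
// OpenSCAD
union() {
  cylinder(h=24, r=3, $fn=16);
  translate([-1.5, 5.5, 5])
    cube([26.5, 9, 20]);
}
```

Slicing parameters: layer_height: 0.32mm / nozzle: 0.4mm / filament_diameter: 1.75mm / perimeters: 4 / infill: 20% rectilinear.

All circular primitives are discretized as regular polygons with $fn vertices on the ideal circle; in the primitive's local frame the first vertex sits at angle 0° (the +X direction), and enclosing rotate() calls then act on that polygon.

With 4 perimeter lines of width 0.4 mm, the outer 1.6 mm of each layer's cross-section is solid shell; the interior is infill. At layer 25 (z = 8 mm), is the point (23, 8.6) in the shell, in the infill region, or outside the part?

At z = 8 mm: the cylinder: section is a regular 16-gon, circumradius r=3; the cube at (-1.5, 5.5) (footprint 26.5×9) is included at this height; Combining (union): the 2 present regions are separate (no shared area or edge), so areas and boundary lengths simply add and each stays a separate island — 2 connected regions. Overall, the cross-section has 2 separate islands. The nearest boundary edge runs (25.00, 14.50)→(25.00, 5.50); distance from the point to it = 2.00 mm. (Shell/infill is judged within the island containing the point — the largest one.) The point is inside the cross-section and 2.00 mm from the nearest boundary — more than the 1.6 mm shell width (4 × 0.4), so it's in the infill interior.

infill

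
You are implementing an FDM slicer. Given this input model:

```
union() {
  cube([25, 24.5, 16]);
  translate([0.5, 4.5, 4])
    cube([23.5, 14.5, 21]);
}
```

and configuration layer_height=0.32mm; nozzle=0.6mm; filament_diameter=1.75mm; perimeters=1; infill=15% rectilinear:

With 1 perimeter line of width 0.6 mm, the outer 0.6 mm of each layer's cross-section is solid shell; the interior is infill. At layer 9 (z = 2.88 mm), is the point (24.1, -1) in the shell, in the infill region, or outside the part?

outside

At z = 2.88 mm: the 25×24.5 cube contributes its full rectangle; the cube at (0.5, 4.5) is not intersected at this z (z outside [4, 25]); Combining (union): only the 25×24.5 cube is present, so the union is just that shape — 1 connected region. Overall, the cross-section is a single solid region. The nearest boundary edge runs (0.00, 0.00)→(25.00, 0.00); distance from the point to it = 1.00 mm. The point is not inside any of the regions above, so it lies outside the cross-section (1.00 mm from the nearest boundary).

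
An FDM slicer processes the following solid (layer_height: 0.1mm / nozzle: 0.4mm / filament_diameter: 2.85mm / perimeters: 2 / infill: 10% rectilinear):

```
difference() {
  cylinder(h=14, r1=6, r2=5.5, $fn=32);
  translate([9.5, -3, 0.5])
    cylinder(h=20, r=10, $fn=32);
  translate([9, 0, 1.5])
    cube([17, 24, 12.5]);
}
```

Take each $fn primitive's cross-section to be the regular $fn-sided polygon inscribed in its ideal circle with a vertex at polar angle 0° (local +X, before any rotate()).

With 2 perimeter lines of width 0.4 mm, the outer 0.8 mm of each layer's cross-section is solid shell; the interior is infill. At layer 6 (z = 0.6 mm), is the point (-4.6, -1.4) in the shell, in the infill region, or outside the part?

At z = 0.6 mm: the cone (r1=6→r2=5.5) has section circumradius 5.979 here — a regular 32-gon; the cylinder at (9.5, -3): section is a regular 32-gon, circumradius r=10; the cube at (9, 0) is absent (z outside [1.5, 14]); Subtracting the remaining from the first: starting from the cone, the r=10 cylinder at (9.5, -3) partially overlaps it — only the 48.70 mm² overlap (of its 312.14 mm²) is removed, clipping the outline — 1 connected region. Overall, the cross-section is a single solid region. The nearest boundary edge runs (-5.52, -2.29)→(-5.86, -1.17); distance from the point to it = 1.14 mm. The point is inside the cross-section and 1.14 mm from the nearest boundary — more than the 0.8 mm shell width (2 × 0.4), so it's in the infill interior.

infill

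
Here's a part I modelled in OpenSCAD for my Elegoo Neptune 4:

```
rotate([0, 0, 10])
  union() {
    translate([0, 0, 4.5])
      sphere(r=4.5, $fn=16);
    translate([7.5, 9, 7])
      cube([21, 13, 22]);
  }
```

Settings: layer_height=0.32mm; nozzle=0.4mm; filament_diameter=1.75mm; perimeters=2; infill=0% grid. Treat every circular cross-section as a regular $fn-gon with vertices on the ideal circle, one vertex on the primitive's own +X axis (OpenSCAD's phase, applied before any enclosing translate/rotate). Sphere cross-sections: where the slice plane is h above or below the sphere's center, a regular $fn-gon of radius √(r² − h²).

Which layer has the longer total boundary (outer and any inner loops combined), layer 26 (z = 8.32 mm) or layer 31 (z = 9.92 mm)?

Layer 26 (z = 8.32): the r=4.5 sphere slices to a regular 16-gon of circumradius 2.379 (√(r²−h²) with h=3.82 from center) (perimeter = 2·16·2.379·sin(180°/16) = 14.85 mm); the cube at (7.5, 9) is present — its section is the full 21×13 rectangle (perimeter 68.00 mm); Combining (union): the 2 present regions are separate (no shared area or edge), so areas and boundary lengths simply add and each stays a separate island — boundary = 82.85 mm; (whole slice rotated 10° about Z — lengths, areas and connectivity unchanged). So its perimeter = 82.85 mm. Layer 31 (z = 9.92): the sphere is not intersected at this z (|z−center|=5.420 > r=4.5); the 21×13 cube at (7.5, 9) contributes its full rectangle (perimeter 68.00 mm); Taking the union: only the 21×13 cube at (7.5, 9) is present, so the union is just that shape — boundary = 68.00 mm; (rotated 10° about Z; rotation is an isometry so areas/perimeters/island counts are preserved). So its perimeter = 68.00 mm. Layer 26 is larger (82.85 vs 68.00 mm).

layer 26 (z = 8.32 mm)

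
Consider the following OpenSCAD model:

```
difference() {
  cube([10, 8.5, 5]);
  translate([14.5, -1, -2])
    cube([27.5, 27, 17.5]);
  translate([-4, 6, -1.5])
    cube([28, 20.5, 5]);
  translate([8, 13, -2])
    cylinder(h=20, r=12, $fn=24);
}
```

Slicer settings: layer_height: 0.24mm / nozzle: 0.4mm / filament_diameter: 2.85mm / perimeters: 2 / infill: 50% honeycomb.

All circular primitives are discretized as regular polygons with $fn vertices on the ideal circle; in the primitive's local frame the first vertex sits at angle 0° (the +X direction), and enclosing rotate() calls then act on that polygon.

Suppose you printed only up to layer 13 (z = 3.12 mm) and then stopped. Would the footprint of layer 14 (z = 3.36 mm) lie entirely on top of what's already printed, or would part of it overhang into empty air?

entirely on top

Compare the two slices. At z = 3.12: the cube is present — its section is the full 10×8.5 rectangle (area 85.00 mm²); the cube at (14.5, -1) (footprint 27.5×27) is included at this height (area 742.50 mm²); the 28×20.5 cube at (-4, 6) contributes its full rectangle (area 574.00 mm²); the r=12 cylinder at (8, 13) gives a regular 24-gon of circumradius 12 (constant along its height) (area = (24/2)·12.000²·sin(360°/24) = 447.24 mm²); Taking the first minus the rest: starting from the 10×8.5 cube (85.00 mm²), the 27.5×27 cube at (14.5, -1) misses the remaining region (no effect); the 28×20.5 cube at (-4, 6) partially overlaps it — only the 25.00 mm² overlap (of its 574.00 mm²) is removed, clipping the outline; the r=12 cylinder at (8, 13) partially overlaps it — only the 41.43 mm² overlap (of its 447.24 mm²) is removed, clipping the outline — area = 18.57 mm². At z = 3.36: the 10×8.5 cube contributes its full rectangle (area 85.00 mm²); the cube at (14.5, -1) is present — its section is the full 27.5×27 rectangle (area 742.50 mm²); the cube at (-4, 6) (footprint 28×20.5) is included at this height (area 574.00 mm²); the r=12 cylinder at (8, 13) contributes a regular 24-gon of circumradius 12 (area = (24/2)·12.000²·sin(360°/24) = 447.24 mm²); Subtracting the remaining from the first: starting from the 10×8.5 cube (85.00 mm²), the 27.5×27 cube at (14.5, -1) misses the remaining region (no effect); the 28×20.5 cube at (-4, 6) partially overlaps it — only the 25.00 mm² overlap (of its 574.00 mm²) is removed, clipping the outline; the r=12 cylinder at (8, 13) partially overlaps it — only the 41.43 mm² overlap (of its 447.24 mm²) is removed, clipping the outline — area = 18.57 mm². Checking containment: the cross-section at z = 3.36 is a subset of the cross-section at z = 3.12.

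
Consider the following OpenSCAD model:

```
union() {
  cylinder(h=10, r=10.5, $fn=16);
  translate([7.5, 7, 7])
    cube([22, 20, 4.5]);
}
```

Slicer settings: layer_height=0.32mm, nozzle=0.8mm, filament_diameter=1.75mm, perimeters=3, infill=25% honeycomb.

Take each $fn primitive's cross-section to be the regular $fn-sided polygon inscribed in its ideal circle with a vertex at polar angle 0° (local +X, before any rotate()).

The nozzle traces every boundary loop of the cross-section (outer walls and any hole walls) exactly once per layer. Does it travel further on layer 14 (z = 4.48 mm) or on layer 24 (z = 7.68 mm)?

Layer 14 (z = 4.48): the r=10.5 cylinder gives a regular 16-gon of circumradius 10.5 (constant along its height) (perimeter = 2·16·10.500·sin(180°/16) = 65.55 mm); the cube at (7.5, 7) does not reach this height (z outside [7, 11.5]); Merging all regions: only the r=10.5 cylinder is present, so the union is just that shape — boundary = 65.55 mm. So its perimeter = 65.55 mm. Layer 24 (z = 7.68): the r=10.5 cylinder gives a regular 16-gon of circumradius 10.5 (constant along its height) (perimeter = 2·16·10.500·sin(180°/16) = 65.55 mm); the cube at (7.5, 7) is present — its section is the full 22×20 rectangle (perimeter 84.00 mm); Combining (union): the regions partially overlap (shared area 0.03 mm²), so the edge portions inside another operand are dropped and the merged outline is re-measured after clipping — boundary = 148.66 mm. So its perimeter = 148.66 mm. Layer 24 is larger (148.66 vs 65.55 mm).

layer 24 (z = 7.68 mm)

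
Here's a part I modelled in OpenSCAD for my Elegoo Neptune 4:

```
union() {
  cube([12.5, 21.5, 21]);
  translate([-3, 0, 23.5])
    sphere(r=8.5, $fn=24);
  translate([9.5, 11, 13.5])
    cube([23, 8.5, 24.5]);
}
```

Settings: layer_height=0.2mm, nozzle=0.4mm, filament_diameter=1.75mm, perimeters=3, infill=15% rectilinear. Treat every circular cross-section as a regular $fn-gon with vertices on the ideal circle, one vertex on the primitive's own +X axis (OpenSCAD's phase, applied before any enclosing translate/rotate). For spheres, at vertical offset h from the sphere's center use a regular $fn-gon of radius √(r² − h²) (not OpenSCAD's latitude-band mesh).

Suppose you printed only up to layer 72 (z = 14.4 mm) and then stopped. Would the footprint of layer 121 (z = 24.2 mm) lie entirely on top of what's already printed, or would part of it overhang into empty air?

part overhangs

Compare the two slices. At z = 14.4: the cube (footprint 12.5×21.5) is included at this height (area 268.75 mm²); the sphere at (-3, 0) does not reach this height (|z−center|=9.100 > r=8.5); the 23×8.5 cube at (9.5, 11) contributes its full rectangle (area 195.50 mm²); Combining (union): the regions partially overlap — summed areas 464.25 mm² minus the doubly-counted overlap 25.50 mm² gives 438.75 mm² — area = 438.75 mm². At z = 24.2: the cube is not intersected at this z (z outside [0, 21]); the sphere at (-3, 0): section is a regular 24-gon, circumradius = √(r²−h²) = √(8.5²−0.7²) = 8.471 (area = (24/2)·8.471²·sin(360°/24) = 222.87 mm²); the cube at (9.5, 11) is present — its section is the full 23×8.5 rectangle (area 195.50 mm²); Taking the union: the 2 present regions are separate (no shared area or edge), so areas and boundary lengths simply add and each stays a separate island — area = 418.37 mm². Checking containment: at z = 24.2 the cross-section extends beyond the z = 14.4 cross-section by about 191.88 mm².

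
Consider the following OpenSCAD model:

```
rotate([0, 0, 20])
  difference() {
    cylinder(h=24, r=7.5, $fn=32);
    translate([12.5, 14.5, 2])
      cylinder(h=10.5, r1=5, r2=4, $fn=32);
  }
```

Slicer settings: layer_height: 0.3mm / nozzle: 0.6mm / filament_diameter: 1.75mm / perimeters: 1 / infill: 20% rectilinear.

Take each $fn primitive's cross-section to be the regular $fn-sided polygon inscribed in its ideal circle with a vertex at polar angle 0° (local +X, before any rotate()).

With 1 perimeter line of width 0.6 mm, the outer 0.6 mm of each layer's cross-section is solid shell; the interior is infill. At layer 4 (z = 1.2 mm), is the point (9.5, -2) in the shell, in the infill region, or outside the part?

At z = 1.2 mm: the r=7.5 cylinder contributes a regular 32-gon of circumradius 7.5; the cone at (12.5, 14.5) is absent (z outside [2, 12.5]); Taking the first minus the rest: none of the subtracted shapes is present at this height, so the r=7.5 cylinder is unchanged — 1 connected region; (whole slice rotated 20° about Z — lengths, areas and connectivity unchanged). Overall, the cross-section is a single solid region. Undo the 20° rotation: the query point maps to (8.243, -5.129) in the un-rotated model frame. The nearest boundary edge runs (6.24, -4.17)→(6.93, -2.87); distance from the point to it = 2.22 mm. The point is not inside any of the regions above, so it lies outside the cross-section (2.22 mm from the nearest boundary).

outside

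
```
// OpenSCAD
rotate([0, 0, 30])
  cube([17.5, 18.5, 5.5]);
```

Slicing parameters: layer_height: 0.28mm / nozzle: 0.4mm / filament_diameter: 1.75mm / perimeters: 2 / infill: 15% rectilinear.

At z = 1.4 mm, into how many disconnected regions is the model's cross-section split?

1

At z = 1.4 mm: the cube is present — its section is the full 17.5×18.5 rectangle; (rotated 30° about Z; rotation is an isometry so areas/perimeters/island counts are preserved). The result has 1 disconnected region.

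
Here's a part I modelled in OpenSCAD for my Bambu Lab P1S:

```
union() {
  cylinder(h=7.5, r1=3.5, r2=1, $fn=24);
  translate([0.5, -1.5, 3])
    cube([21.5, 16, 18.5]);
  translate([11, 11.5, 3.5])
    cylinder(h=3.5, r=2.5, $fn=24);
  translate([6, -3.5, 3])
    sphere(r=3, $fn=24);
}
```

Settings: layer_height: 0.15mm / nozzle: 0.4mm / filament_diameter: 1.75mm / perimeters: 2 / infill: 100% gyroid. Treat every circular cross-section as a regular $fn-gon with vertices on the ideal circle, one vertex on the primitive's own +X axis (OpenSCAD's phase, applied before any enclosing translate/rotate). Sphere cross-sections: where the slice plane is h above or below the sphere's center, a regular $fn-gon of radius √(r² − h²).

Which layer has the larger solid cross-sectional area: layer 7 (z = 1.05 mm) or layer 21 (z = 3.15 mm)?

layer 21 (z = 3.15 mm)

Layer 7 (z = 1.05): the cone contributes a regular 24-gon of circumradius 3.150 (interpolated between r1=3.5 and r2=1 at t=0.140) (area = (24/2)·3.150²·sin(360°/24) = 30.82 mm²); the cube at (0.5, -1.5) is absent (z outside [3, 21.5]); the cylinder at (11, 11.5) is absent (z outside [3.5, 7]); the r=3 sphere at (6, -3.5) slices to a regular 24-gon of circumradius 2.280 (√(r²−h²) with h=1.95 from center) (area = (24/2)·2.280²·sin(360°/24) = 16.14 mm²); Combining (union): the 2 present regions are separate (no shared area or edge), so areas and boundary lengths simply add and each stays a separate island — area = 46.96 mm². So its area = 46.96 mm². Layer 21 (z = 3.15): the cone contributes a regular 24-gon of circumradius 2.450 (interpolated between r1=3.5 and r2=1 at t=0.420) (area = (24/2)·2.450²·sin(360°/24) = 18.64 mm²); the cube at (0.5, -1.5) (footprint 21.5×16) is included at this height (area 344.00 mm²); the cylinder at (11, 11.5) is absent (z outside [3.5, 7]); the sphere at (6, -3.5): section is a regular 24-gon, circumradius = √(r²−h²) = √(3²−0.15²) = 2.996 (area = (24/2)·2.996²·sin(360°/24) = 27.88 mm²); Merging all regions: the regions partially overlap — summed areas 390.53 mm² minus the doubly-counted overlap 9.11 mm² gives 381.42 mm² — area = 381.42 mm². So its area = 381.42 mm². Layer 21 is larger (381.42 vs 46.96 mm²).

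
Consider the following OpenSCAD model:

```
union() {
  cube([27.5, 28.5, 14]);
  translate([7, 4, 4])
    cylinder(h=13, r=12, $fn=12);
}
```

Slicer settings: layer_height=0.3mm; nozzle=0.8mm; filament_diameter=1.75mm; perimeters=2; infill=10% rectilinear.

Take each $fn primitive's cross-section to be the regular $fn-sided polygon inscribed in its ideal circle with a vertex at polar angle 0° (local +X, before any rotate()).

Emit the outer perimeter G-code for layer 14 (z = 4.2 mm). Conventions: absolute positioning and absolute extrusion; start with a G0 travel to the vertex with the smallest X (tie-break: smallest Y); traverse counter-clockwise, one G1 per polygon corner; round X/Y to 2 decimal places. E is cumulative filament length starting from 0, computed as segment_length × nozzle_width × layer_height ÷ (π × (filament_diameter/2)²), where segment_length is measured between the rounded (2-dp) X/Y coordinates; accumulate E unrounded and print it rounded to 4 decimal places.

At z = 4.2 mm: the cube (footprint 27.5×28.5) is included at this height; the r=12 cylinder at (7, 4) gives a regular 12-gon of circumradius 12 (constant along its height); Combining (union): the regions partially overlap (shared area 258.93 mm²), so overlapping operands fuse into one piece — 1 connected region. The outline is a single polygon with 12 vertices. Extrusion per mm of travel: 0.8 × 0.3 / (π × 0.875²) = 0.099780. Accumulating E over each segment gives final E = 12.4538.

G0 X-5.00 Y4.00 Z4.20
G1 X-3.39 Y-2.00 E0.6199
G1 X1.00 Y-6.39 E1.2393
G1 X7.00 Y-8.00 E1.8592
G1 X13.00 Y-6.39 E2.4791
G1 X17.39 Y-2.00 E3.0985
G1 X17.93 Y0.00 E3.3052
G1 X27.50 Y0.00 E4.2601
G1 X27.50 Y28.50 E7.1039
G1 X0.00 Y28.50 E9.8478
G1 X0.00 Y13.39 E11.3555
G1 X-3.39 Y10.00 E11.8339
G1 X-5.00 Y4.00 E12.4538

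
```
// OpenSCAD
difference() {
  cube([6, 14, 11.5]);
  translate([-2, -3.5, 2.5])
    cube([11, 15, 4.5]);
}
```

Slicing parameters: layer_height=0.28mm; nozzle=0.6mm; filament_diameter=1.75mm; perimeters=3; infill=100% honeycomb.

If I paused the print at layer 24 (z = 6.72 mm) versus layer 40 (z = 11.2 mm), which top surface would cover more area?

Layer 24 (z = 6.72): the 6×14 cube contributes its full rectangle (area 84.00 mm²); the 11×15 cube at (-2, -3.5) contributes its full rectangle (area 165.00 mm²); Taking the first minus the rest: starting from the 6×14 cube (84.00 mm²), the 11×15 cube at (-2, -3.5) partially overlaps it — only the 69.00 mm² overlap (of its 165.00 mm²) is removed, clipping the outline — area = 15.00 mm². So its area = 15.00 mm². Layer 40 (z = 11.2): the cube is present — its section is the full 6×14 rectangle (area 84.00 mm²); the cube at (-2, -3.5) is not intersected at this z (z outside [2.5, 7]); After the difference (first − rest): none of the subtracted shapes is present at this height, so the 6×14 cube is unchanged — area = 84.00 mm². So its area = 84.00 mm². Layer 40 is larger (84.00 vs 15.00 mm²).

layer 40 (z = 11.2 mm)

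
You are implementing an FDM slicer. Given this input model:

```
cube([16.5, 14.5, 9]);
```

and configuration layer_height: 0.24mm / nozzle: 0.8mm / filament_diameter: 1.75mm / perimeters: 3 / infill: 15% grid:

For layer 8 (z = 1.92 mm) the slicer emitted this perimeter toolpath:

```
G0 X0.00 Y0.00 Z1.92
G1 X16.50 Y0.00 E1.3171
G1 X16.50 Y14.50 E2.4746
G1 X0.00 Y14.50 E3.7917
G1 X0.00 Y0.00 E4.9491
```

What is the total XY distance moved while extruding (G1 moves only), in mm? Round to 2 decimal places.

62.00 mm

Sum the Euclidean lengths of each G1 segment: total = 62.00 mm.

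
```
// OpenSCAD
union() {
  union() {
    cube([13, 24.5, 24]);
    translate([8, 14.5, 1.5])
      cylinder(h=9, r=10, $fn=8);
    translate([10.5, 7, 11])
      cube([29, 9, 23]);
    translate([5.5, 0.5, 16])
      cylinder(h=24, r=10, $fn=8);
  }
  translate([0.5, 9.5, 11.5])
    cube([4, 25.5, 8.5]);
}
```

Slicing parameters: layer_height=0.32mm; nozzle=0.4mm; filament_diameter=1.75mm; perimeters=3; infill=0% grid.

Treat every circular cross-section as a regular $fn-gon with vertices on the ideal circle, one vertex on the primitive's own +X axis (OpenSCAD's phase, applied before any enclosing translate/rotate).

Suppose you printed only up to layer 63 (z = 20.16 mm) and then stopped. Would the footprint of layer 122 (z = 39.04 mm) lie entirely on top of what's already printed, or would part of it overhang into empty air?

entirely on top

Compare the two slices. At z = 20.16: the 13×24.5 cube contributes its full rectangle (area 318.50 mm²); the cylinder at (8, 14.5) does not reach this height (z outside [1.5, 10.5]); the cube at (10.5, 7) is present — its section is the full 29×9 rectangle (area 261.00 mm²); the r=10 cylinder at (5.5, 0.5) contributes a regular 8-gon of circumradius 10 (area = (8/2)·10.000²·sin(360°/8) = 282.84 mm²); Combining (union): the regions partially overlap — summed areas 862.34 mm² minus the doubly-counted overlap 140.90 mm² gives 721.44 mm² — area = 721.44 mm²; the cube at (0.5, 9.5) is not intersected at this z (z outside [11.5, 20]); Merging all regions: only the result so far is present, so the union is just that shape — area = 721.44 mm². At z = 39.04: the cube is not intersected at this z (z outside [0, 24]); the cylinder at (8, 14.5) is absent (z outside [1.5, 10.5]); the cube at (10.5, 7) is absent (z outside [11, 34]); the cylinder at (5.5, 0.5): section is a regular 8-gon, circumradius r=10 (area = (8/2)·10.000²·sin(360°/8) = 282.84 mm²); Taking the union: only the r=10 cylinder at (5.5, 0.5) is present, so the union is just that shape — area = 282.84 mm²; the cube at (0.5, 9.5) is absent (z outside [11.5, 20]); Taking the union: only the result so far is present, so the union is just that shape — area = 282.84 mm². Checking containment: the cross-section at z = 39.04 is a subset of the cross-section at z = 20.16.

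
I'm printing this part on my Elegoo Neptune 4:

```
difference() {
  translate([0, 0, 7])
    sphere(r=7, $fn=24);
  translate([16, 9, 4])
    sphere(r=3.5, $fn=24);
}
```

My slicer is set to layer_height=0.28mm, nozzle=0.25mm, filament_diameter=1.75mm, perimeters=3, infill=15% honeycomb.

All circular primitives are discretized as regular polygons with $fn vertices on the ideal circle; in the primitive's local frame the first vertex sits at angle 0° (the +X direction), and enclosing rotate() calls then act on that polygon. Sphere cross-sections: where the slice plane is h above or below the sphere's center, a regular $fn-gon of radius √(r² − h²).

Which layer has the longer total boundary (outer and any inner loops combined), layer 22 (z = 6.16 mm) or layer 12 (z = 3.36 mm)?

Layer 22 (z = 6.16): the sphere: section is a regular 24-gon, circumradius = √(r²−h²) = √(7²−0.84²) = 6.949 (perimeter = 2·24·6.949·sin(180°/24) = 43.54 mm); the sphere at (16, 9): section is a regular 24-gon, circumradius = √(r²−h²) = √(3.5²−2.16²) = 2.754 (perimeter = 2·24·2.754·sin(180°/24) = 17.25 mm); Taking the first minus the rest: starting from the r=7 sphere, the r=3.5 sphere at (16, 9) misses the remaining region (no effect) — boundary = 43.54 mm. So its perimeter = 43.54 mm. Layer 12 (z = 3.36): the r=7 sphere slices to a regular 24-gon of circumradius 5.979 (√(r²−h²) with h=3.64 from center) (perimeter = 2·24·5.979·sin(180°/24) = 37.46 mm); the r=3.5 sphere at (16, 9) contributes a regular 24-gon of circumradius √(3.5²−0.64²) = 3.441 (perimeter = 2·24·3.441·sin(180°/24) = 21.56 mm); Subtracting the remaining from the first: starting from the r=7 sphere, the r=3.5 sphere at (16, 9) misses the remaining region (no effect) — boundary = 37.46 mm. So its perimeter = 37.46 mm. Layer 22 is larger (43.54 vs 37.46 mm).

layer 22 (z = 6.16 mm)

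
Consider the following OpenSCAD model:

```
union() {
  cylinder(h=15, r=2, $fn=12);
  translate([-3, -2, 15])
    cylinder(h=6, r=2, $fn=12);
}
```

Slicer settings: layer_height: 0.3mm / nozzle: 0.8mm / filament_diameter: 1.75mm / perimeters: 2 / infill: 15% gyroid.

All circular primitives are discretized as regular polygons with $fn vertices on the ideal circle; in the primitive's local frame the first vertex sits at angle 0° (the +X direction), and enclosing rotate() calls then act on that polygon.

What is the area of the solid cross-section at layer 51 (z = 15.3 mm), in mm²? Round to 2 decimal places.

12.00 mm²

At z = 15.3 mm: the cylinder is absent (z outside [0, 15]); the cylinder at (-3, -2): section is a regular 12-gon, circumradius r=2 (area = (12/2)·2.000²·sin(360°/12) = 12.00 mm²); Merging all regions: only the r=2 cylinder at (-3, -2) is present, so the union is just that shape — area = 12.00 mm². Overall, the cross-section is a single solid region. Net area = 12.00 mm².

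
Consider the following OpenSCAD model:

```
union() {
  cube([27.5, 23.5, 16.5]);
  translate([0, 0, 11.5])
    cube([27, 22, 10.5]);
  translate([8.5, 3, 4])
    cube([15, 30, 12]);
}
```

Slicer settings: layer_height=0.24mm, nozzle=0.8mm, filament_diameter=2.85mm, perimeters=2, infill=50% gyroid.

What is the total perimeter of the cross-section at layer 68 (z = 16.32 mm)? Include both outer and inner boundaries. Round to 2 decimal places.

At z = 16.32 mm: the cube (footprint 27.5×23.5) is included at this height (perimeter 102.00 mm); the cube is present — its section is the full 27×22 rectangle (perimeter 98.00 mm); the cube at (8.5, 3) does not reach this height (z outside [4, 16]); Combining (union): the 27×22 cube lies entirely inside the 27.5×23.5 cube, so the union is just the 27.5×23.5 cube — boundary = 102.00 mm. Overall, the cross-section is a single solid region. Total boundary length (outer) = 102.00 mm.

102.00 mm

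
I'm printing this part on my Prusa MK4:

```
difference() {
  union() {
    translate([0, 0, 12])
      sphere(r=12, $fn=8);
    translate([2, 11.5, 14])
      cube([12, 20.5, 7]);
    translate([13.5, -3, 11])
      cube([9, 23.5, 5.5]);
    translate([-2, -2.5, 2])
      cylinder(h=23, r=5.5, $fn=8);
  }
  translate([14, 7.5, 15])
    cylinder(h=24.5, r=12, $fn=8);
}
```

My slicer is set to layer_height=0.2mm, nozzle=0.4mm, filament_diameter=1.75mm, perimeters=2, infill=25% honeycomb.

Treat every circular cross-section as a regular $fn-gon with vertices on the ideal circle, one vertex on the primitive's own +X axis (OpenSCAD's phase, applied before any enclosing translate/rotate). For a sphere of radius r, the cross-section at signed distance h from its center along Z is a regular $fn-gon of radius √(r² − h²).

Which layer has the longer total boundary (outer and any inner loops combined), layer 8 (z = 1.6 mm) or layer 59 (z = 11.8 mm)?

Layer 8 (z = 1.6): the r=12 sphere slices to a regular 8-gon of circumradius 5.987 (√(r²−h²) with h=10.4 from center) (perimeter = 2·8·5.987·sin(180°/8) = 36.66 mm); the cube at (2, 11.5) is not intersected at this z (z outside [14, 21]); the cube at (13.5, -3) is absent (z outside [11, 16.5]); the cylinder at (-2, -2.5) does not reach this height (z outside [2, 25]); Combining (union): only the r=12 sphere is present, so the union is just that shape — boundary = 36.66 mm; the cylinder at (14, 7.5) is absent (z outside [15, 39.5]); After the difference (first − rest): none of the subtracted shapes is present at this height, so the result so far is unchanged — boundary = 36.66 mm. So its perimeter = 36.66 mm. Layer 59 (z = 11.8): the sphere: section is a regular 8-gon, circumradius = √(r²−h²) = √(12²−0.2²) = 11.998 (perimeter = 2·8·11.998·sin(180°/8) = 73.47 mm); the cube at (2, 11.5) does not reach this height (z outside [14, 21]); the 9×23.5 cube at (13.5, -3) contributes its full rectangle (perimeter 65.00 mm); the r=5.5 cylinder at (-2, -2.5) gives a regular 8-gon of circumradius 5.5 (constant along its height) (perimeter = 2·8·5.500·sin(180°/8) = 33.68 mm); Merging all regions: the regions partially overlap (shared area 85.56 mm²), so the edge portions inside another operand are dropped and the merged outline is re-measured after clipping — boundary = 138.47 mm; the cylinder at (14, 7.5) is not intersected at this z (z outside [15, 39.5]); Taking the first minus the rest: none of the subtracted shapes is present at this height, so the result so far is unchanged — boundary = 138.47 mm. So its perimeter = 138.47 mm. Layer 59 is larger (138.47 vs 36.66 mm).

layer 59 (z = 11.8 mm)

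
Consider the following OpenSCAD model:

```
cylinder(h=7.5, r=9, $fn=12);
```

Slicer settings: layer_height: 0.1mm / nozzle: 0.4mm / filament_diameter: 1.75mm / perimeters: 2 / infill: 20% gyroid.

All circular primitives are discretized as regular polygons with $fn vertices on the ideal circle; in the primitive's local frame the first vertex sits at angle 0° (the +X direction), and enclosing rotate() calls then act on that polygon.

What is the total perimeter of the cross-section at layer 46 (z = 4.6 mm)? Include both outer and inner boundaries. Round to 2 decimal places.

At z = 4.6 mm: the r=9 cylinder gives a regular 12-gon of circumradius 9 (constant along its height) (perimeter = 2·12·9.000·sin(180°/12) = 55.90 mm). Overall, the cross-section is a single solid region. Total boundary length (outer) = 55.90 mm.

55.90 mm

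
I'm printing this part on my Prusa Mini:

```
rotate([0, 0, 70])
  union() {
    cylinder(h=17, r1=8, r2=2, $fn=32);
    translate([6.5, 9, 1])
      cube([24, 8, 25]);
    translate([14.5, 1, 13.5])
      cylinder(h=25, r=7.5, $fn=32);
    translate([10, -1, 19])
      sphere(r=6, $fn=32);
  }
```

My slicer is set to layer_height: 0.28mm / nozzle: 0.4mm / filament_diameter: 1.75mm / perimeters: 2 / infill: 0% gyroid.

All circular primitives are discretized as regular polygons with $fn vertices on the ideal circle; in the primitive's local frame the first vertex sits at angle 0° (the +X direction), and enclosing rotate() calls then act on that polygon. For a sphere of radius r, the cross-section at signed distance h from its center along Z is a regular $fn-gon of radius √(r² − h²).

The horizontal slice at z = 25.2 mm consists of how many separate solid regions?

2

At z = 25.2 mm: the cone is absent (z outside [0, 17]); the cube at (6.5, 9) is present — its section is the full 24×8 rectangle; the r=7.5 cylinder at (14.5, 1) contributes a regular 32-gon of circumradius 7.5; the sphere at (10, -1) does not reach this height (|z−center|=6.200 > r=6); Taking the union: the 2 present regions are separate (no shared area or edge), so areas and boundary lengths simply add and each stays a separate island — 2 connected regions; (rotated 70° about Z; rotation is an isometry so areas/perimeters/island counts are preserved). The result has 2 disconnected regions.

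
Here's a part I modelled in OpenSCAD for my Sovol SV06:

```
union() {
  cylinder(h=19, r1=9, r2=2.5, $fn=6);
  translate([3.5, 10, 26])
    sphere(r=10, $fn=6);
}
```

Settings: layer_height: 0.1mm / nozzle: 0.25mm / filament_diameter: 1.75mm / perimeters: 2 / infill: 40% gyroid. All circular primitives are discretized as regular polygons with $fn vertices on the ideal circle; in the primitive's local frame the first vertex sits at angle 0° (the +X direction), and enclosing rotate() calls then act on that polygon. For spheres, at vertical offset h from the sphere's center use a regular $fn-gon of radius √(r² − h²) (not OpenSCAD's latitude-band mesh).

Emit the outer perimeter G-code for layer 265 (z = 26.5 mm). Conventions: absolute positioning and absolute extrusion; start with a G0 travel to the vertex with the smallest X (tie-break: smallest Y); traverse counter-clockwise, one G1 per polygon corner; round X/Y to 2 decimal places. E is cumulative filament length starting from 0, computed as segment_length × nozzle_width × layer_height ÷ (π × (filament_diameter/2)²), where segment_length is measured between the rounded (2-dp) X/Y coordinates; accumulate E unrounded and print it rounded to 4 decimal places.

At z = 26.5 mm: the cone does not reach this height (z outside [0, 19]); the r=10 sphere at (3.5, 10) contributes a regular 6-gon of circumradius √(10²−0.5²) = 9.987; Combining (union): only the r=10 sphere at (3.5, 10) is present, so the union is just that shape — 1 connected region. The outline is a single polygon with 6 vertices. Extrusion per mm of travel: 0.25 × 0.1 / (π × 0.875²) = 0.010394. Accumulating E over each segment gives final E = 0.6228.

G0 X-6.49 Y10.00 Z26.50
G1 X-1.49 Y1.35 E0.1038
G1 X8.49 Y1.35 E0.2076
G1 X13.49 Y10.00 E0.3114
G1 X8.49 Y18.65 E0.4153
G1 X-1.49 Y18.65 E0.5190
G1 X-6.49 Y10.00 E0.6228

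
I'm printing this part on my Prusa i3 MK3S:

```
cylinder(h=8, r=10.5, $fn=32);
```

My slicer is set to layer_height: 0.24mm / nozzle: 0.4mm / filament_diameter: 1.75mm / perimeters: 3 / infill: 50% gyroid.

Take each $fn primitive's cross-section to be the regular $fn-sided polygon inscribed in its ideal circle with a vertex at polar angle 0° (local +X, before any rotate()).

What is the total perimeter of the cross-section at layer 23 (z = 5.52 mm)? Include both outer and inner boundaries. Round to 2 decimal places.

At z = 5.52 mm: the cylinder: section is a regular 32-gon, circumradius r=10.5 (perimeter = 2·32·10.500·sin(180°/32) = 65.87 mm). Overall, the cross-section is a single solid region. Total boundary length (outer) = 65.87 mm.

65.87 mm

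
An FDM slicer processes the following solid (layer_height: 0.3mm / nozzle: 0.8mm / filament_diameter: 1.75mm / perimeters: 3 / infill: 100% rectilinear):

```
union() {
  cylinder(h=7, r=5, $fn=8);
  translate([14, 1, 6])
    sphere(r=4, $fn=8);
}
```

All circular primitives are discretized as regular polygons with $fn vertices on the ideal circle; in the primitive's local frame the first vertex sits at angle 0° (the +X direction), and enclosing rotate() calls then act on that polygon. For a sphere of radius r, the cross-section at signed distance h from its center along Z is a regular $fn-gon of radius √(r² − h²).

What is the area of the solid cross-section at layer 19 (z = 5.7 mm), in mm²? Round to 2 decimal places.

115.71 mm²

At z = 5.7 mm: the r=5 cylinder contributes a regular 8-gon of circumradius 5 (area = (8/2)·5.000²·sin(360°/8) = 70.71 mm²); the r=4 sphere at (14, 1) slices to a regular 8-gon of circumradius 3.989 (√(r²−h²) with h=0.3 from center) (area = (8/2)·3.989²·sin(360°/8) = 45.00 mm²); Taking the union: the 2 present regions are separate (no shared area or edge), so areas and boundary lengths simply add and each stays a separate island — area = 115.71 mm². Overall, the cross-section has 2 separate islands. Net area = 115.71 mm².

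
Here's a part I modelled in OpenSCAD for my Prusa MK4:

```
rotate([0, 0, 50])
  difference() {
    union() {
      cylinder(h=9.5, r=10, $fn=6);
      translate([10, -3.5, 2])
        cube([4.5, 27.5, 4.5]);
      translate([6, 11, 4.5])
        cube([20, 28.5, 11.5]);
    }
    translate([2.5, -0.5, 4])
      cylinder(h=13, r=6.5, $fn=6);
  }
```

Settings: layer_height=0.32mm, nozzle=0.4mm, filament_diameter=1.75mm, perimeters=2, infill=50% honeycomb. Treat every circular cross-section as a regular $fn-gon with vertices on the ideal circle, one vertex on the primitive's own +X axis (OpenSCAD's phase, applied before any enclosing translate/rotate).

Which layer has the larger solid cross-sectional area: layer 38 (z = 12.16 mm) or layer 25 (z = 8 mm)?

Layer 38 (z = 12.16): the cylinder does not reach this height (z outside [0, 9.5]); the cube at (10, -3.5) does not reach this height (z outside [2, 6.5]); the cube at (6, 11) (footprint 20×28.5) is included at this height (area 570.00 mm²); Taking the union: only the 20×28.5 cube at (6, 11) is present, so the union is just that shape — area = 570.00 mm²; the cylinder at (2.5, -0.5): section is a regular 6-gon, circumradius r=6.5 (area = (6/2)·6.500²·sin(360°/6) = 109.77 mm²); After the difference (first − rest): starting from that combined region (570.00 mm²), the r=6.5 cylinder at (2.5, -0.5) misses the remaining region (no effect) — area = 570.00 mm²; (rotated 50° about Z; rotation is an isometry so areas/perimeters/island counts are preserved). So its area = 570.00 mm². Layer 25 (z = 8): the r=10 cylinder contributes a regular 6-gon of circumradius 10 (area = (6/2)·10.000²·sin(360°/6) = 259.81 mm²); the cube at (10, -3.5) is not intersected at this z (z outside [2, 6.5]); the 20×28.5 cube at (6, 11) contributes its full rectangle (area 570.00 mm²); Merging all regions: the 2 present regions are separate (no shared area or edge), so areas and boundary lengths simply add and each stays a separate island — area = 829.81 mm²; the r=6.5 cylinder at (2.5, -0.5) contributes a regular 6-gon of circumradius 6.5 (area = (6/2)·6.500²·sin(360°/6) = 109.77 mm²); Subtracting the remaining from the first: starting from that combined region (829.81 mm²), the r=6.5 cylinder at (2.5, -0.5) lies wholly inside it (removes its full 109.77 mm² and its 39.00 mm outline becomes a hole wall) — area = 720.04 mm²; (whole slice rotated 50° about Z — lengths, areas and connectivity unchanged). So its area = 720.04 mm². Layer 25 is larger (720.04 vs 570.00 mm²).

layer 25 (z = 8 mm)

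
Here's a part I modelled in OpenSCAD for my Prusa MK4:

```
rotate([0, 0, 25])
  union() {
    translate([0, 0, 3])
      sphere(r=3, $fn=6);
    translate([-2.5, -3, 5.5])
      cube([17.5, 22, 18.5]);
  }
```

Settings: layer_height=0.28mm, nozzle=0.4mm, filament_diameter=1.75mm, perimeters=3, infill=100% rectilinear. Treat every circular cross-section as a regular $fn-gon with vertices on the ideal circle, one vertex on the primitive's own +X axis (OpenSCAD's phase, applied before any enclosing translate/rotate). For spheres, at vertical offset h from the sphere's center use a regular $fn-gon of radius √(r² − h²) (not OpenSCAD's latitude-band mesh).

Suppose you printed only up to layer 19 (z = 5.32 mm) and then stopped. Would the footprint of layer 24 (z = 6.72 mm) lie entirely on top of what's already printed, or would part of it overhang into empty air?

part overhangs

Compare the two slices. At z = 5.32: the r=3 sphere slices to a regular 6-gon of circumradius 1.902 (√(r²−h²) with h=2.32 from center) (area = (6/2)·1.902²·sin(360°/6) = 9.40 mm²); the cube at (-2.5, -3) is not intersected at this z (z outside [5.5, 24]); Combining (union): only the r=3 sphere is present, so the union is just that shape — area = 9.40 mm²; (rotated 25° about Z; rotation is an isometry so areas/perimeters/island counts are preserved). At z = 6.72: the sphere is absent (|z−center|=3.720 > r=3); the 17.5×22 cube at (-2.5, -3) contributes its full rectangle (area 385.00 mm²); Merging all regions: only the 17.5×22 cube at (-2.5, -3) is present, so the union is just that shape — area = 385.00 mm²; (whole slice rotated 25° about Z — lengths, areas and connectivity unchanged). Checking containment: at z = 6.72 the cross-section extends beyond the z = 5.32 cross-section by about 375.60 mm².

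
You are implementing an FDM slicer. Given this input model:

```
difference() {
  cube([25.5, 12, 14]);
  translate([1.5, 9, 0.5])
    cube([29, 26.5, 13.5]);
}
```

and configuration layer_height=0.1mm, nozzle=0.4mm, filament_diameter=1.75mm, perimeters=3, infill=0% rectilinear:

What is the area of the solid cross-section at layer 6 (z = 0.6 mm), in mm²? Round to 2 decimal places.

234.00 mm²

At z = 0.6 mm: the cube (footprint 25.5×12) is included at this height (area 306.00 mm²); the 29×26.5 cube at (1.5, 9) contributes its full rectangle (area 768.50 mm²); After the difference (first − rest): starting from the 25.5×12 cube (306.00 mm²), the 29×26.5 cube at (1.5, 9) partially overlaps it — only the 72.00 mm² overlap (of its 768.50 mm²) is removed, clipping the outline — area = 234.00 mm². Overall, the cross-section is a single solid region. Net area = 234.00 mm².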